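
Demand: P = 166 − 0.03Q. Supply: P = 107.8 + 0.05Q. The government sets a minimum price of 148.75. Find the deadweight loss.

Competitive equilibrium: 166 − 0.03Q = 107.8 + 0.05Q → Q* = 727.5, P* = 144.175.
At the floor P = 148.75, quantity demanded = (166 − 148.75)/0.03 = 575.
Sellers' marginal cost at Q' = 575: 107.8 + 0.05·575 = 136.55.
ΔQ = 727.5 − 575 = 152.5; wedge = 148.75 − 136.55 = 12.2.
DWL = ½ × 152.5 × 12.2 = 930.25.

930.25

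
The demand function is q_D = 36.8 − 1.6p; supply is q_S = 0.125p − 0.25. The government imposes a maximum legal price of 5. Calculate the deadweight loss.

18.30

In inverse form: demand p = 23 − 0.625q, supply p = 2 + 8q.
Competitive equilibrium: 23 − 0.625q = 2 + 8q → q* = 2.4348, p* = 21.4783.
At the ceiling p = 5, quantity supplied = (5 − 2)/8 = 0.375.
Willingness to pay at q' = 0.375: 23 − 0.625·0.375 = 22.7656.
Δq = 2.4348 − 0.375 = 2.0598; wedge = 22.7656 − 5 = 17.7656.
The triangle = ½ × 2.0598 × 17.7656 = 18.30.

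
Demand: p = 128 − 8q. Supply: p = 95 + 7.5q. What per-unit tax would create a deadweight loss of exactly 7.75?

15.5

Competitive equilibrium: 128 − 8q = 95 + 7.5q → q* = 2.129, p* = 110.9677.
A tax t gives Δq = t/15.5 and wedge t, so DWL = t²/31.
t²/31 = 7.75 → t² = 240.25 → t = 15.5.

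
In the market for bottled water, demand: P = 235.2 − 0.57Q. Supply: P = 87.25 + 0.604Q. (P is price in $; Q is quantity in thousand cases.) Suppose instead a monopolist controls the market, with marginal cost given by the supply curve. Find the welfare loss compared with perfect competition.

$995.84 thousand

Competitive equilibrium: 235.2 − 0.57Q = 87.25 + 0.604Q → Q* = 126.0221, P* = 163.3674.
Marginal revenue: MR = 235.2 − 1.14Q. Set MR = MC: 235.2 − 1.14Q = 87.25 + 0.604Q → Q_m = 84.8337.
Price P_m = 235.2 − 0.57·84.8337 = 186.8448; MC(Q_m) = 87.25 + 0.604·84.8337 = 138.4896.
Competitive Q* = 126.0221, so ΔQ = 41.1884; wedge = 186.8448 − 138.4896 = 48.3552.
Welfare loss = ½ × 41.1884 × 48.3552 = $995.84 thousand.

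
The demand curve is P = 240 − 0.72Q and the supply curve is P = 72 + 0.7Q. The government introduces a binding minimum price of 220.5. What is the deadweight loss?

5908.82

Competitive equilibrium: 240 − 0.72Q = 72 + 0.7Q → Q* = 118.3099, P* = 154.8169.
At the floor P = 220.5, quantity demanded = (240 − 220.5)/0.72 = 27.0833.
Sellers' marginal cost at Q' = 27.0833: 72 + 0.7·27.0833 = 90.9583.
ΔQ = 118.3099 − 27.0833 = 91.2266; wedge = 220.5 − 90.9583 = 129.5417.
The triangle = ½ × 91.2266 × 129.5417 = 5908.82.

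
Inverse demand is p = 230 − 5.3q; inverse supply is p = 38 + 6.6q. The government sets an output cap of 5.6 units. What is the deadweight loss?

660.30

Competitive equilibrium: 230 − 5.3q = 38 + 6.6q → q* = 16.1345, p* = 144.4874.
At q = 5.6: demand price = 230 − 5.3·5.6 = 200.32; supply price = 38 + 6.6·5.6 = 74.96.
Δq = 16.1345 − 5.6 = 10.5345; wedge = 200.32 − 74.96 = 125.36.
The triangle = ½ × 10.5345 × 125.36 = 660.30.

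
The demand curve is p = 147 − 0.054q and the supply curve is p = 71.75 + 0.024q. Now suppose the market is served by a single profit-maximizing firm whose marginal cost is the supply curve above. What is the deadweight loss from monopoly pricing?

6074.75

Competitive equilibrium: 147 − 0.054q = 71.75 + 0.024q → q* = 964.7436, p* = 94.9038.
Marginal revenue: MR = 147 − 0.108q. Set MR = MC: 147 − 0.108q = 71.75 + 0.024q → q_m = 570.0758.
Price p_m = 147 − 0.054·570.0758 = 116.2159; MC(q_m) = 71.75 + 0.024·570.0758 = 85.4318.
Competitive q* = 964.7436, so Δq = 394.6678; wedge = 116.2159 − 85.4318 = 30.7841.
Welfare loss = ½ × 394.6678 × 30.7841 = 6074.75.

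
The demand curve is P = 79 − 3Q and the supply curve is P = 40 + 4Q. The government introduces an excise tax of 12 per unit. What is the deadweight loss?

Competitive equilibrium: 79 − 3Q = 40 + 4Q → Q* = 5.5714, P* = 62.2857.
With the tax, the buyer price exceeds the seller price by 12: (79 − 3Q) − (40 + 4Q) = 12 → Q' = 3.8571.
ΔQ = 5.5714 − 3.8571 = 1.7143; the wedge equals the tax, 12.
Welfare loss = ½ × 1.7143 × 12 = 10.29.

10.29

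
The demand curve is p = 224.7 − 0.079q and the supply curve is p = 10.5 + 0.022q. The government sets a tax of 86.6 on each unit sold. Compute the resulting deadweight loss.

37126.53

Competitive equilibrium: 224.7 − 0.079q = 10.5 + 0.022q → q* = 2120.79208, p* = 57.15743.
With the tax, the buyer price exceeds the seller price by 86.6: (224.7 − 0.079q) − (10.5 + 0.022q) = 86.6 → q' = 1263.36634.
Δq = 2120.79208 − 1263.36634 = 857.42574; the wedge equals the tax, 86.6.
DWL = ½ × 857.42574 × 86.6 = 37126.53.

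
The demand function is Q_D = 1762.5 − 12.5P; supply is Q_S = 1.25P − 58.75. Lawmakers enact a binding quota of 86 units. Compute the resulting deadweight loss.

190.69

In inverse form: demand P = 141 − 0.08Q, supply P = 47 + 0.8Q.
Competitive equilibrium: 141 − 0.08Q = 47 + 0.8Q → Q* = 106.8182, P* = 132.4545.
At Q = 86: demand price = 141 − 0.08·86 = 134.12; supply price = 47 + 0.8·86 = 115.8.
ΔQ = 106.8182 − 86 = 20.8182; wedge = 134.12 − 115.8 = 18.32.
The triangle = ½ × 20.8182 × 18.32 = 190.69.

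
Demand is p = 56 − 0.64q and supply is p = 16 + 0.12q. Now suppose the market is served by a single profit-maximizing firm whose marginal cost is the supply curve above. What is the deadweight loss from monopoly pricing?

Competitive equilibrium: 56 − 0.64q = 16 + 0.12q → q* = 52.6316, p* = 22.3158.
Marginal revenue: MR = 56 − 1.28q. Set MR = MC: 56 − 1.28q = 16 + 0.12q → q_m = 28.5714.
Price p_m = 56 − 0.64·28.5714 = 37.7143; MC(q_m) = 16 + 0.12·28.5714 = 19.4286.
Competitive q* = 52.6316, so Δq = 24.0602; wedge = 37.7143 − 19.4286 = 18.2857.
The triangle = ½ × 24.0602 × 18.2857 = 219.98.

219.98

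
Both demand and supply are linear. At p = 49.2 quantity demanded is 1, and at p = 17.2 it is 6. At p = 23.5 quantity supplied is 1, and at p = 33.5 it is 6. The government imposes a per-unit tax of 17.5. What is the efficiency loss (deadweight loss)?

18.23

Demand slope = (17.2 − 49.2)/(6 − 1) = −6.4, so p = 55.6 − 6.4q.
Supply slope = (33.5 − 23.5)/(6 − 1) = 2, so p = 21.5 + 2q.
Competitive equilibrium: 55.6 − 6.4q = 21.5 + 2q → q* = 4.0595, p* = 29.619.
With the tax, the buyer price exceeds the seller price by 17.5: (55.6 − 6.4q) − (21.5 + 2q) = 17.5 → q' = 1.9762.
Δq = 4.0595 − 1.9762 = 2.0833; the wedge equals the tax, 17.5.
DWL = ½ × 2.0833 × 17.5 = 18.23.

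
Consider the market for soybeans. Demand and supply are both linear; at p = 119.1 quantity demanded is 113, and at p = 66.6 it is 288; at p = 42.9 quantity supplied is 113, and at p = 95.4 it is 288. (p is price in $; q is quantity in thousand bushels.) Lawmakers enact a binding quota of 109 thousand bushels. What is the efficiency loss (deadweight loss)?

Demand slope = (66.6 − 119.1)/(288 − 113) = −0.3, so p = 153 − 0.3q.
Supply slope = (95.4 − 42.9)/(288 − 113) = 0.3, so p = 9 + 0.3q.
Competitive equilibrium: 153 − 0.3q = 9 + 0.3q → q* = 240, p* = 81.
At q = 109: demand price = 153 − 0.3·109 = 120.3; supply price = 9 + 0.3·109 = 41.7.
Δq = 240 − 109 = 131; wedge = 120.3 − 41.7 = 78.6.
Welfare loss = ½ × 131 × 78.6 = $5148.30 thousand.

$5148.30 thousand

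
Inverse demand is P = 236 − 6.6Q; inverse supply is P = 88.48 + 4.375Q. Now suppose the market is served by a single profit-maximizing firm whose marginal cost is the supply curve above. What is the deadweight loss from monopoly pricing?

Competitive equilibrium: 236 − 6.6Q = 88.48 + 4.375Q → Q* = 13.4415, P* = 147.2864.
Marginal revenue: MR = 236 − 13.2Q. Set MR = MC: 236 − 13.2Q = 88.48 + 4.375Q → Q_m = 8.3937.
Price P_m = 236 − 6.6·8.3937 = 180.6016; MC(Q_m) = 88.48 + 4.375·8.3937 = 125.2024.
Competitive Q* = 13.4415, so ΔQ = 5.0478; wedge = 180.6016 − 125.2024 = 55.3992.
Welfare loss = ½ × 5.0478 × 55.3992 = 139.82.

139.82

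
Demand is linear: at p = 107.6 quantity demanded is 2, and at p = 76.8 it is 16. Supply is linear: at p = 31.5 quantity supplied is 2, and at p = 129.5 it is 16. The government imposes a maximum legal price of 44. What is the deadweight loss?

193.52

Demand slope = (76.8 − 107.6)/(16 − 2) = −2.2, so p = 112 − 2.2q.
Supply slope = (129.5 − 31.5)/(16 − 2) = 7, so p = 17.5 + 7q.
Competitive equilibrium: 112 − 2.2q = 17.5 + 7q → q* = 10.27174, p* = 89.40217.
At the ceiling p = 44, quantity supplied = (44 − 17.5)/7 = 3.78571.
Willingness to pay at q' = 3.78571: 112 − 2.2·3.78571 = 103.67144.
Δq = 10.27174 − 3.78571 = 6.48603; wedge = 103.67144 − 44 = 59.67144.
Deadweight loss = ½ × 6.48603 × 59.67144 = 193.52.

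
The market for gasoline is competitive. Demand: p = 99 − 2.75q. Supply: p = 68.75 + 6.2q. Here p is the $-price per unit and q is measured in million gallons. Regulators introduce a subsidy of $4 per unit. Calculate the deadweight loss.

$0.89 million

Competitive equilibrium: 99 − 2.75q = 68.75 + 6.2q → q* = 3.3799, p* = 89.7053.
The subsidy lowers effective supply by 4: p = 64.75 + 6.2q.
New quantity: 99 − 2.75q = 64.75 + 6.2q → q' = 3.8268.
Overproduction Δq = 3.8268 − 3.3799 = 0.4469; wedge = subsidy = 4.
Deadweight loss = ½ × 0.4469 × 4 = $0.89 million.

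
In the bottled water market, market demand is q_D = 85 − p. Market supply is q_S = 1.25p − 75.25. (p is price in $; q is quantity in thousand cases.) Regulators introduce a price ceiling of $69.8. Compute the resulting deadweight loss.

In inverse form: demand p = 85 − q, supply p = 60.2 + 0.8q.
Competitive equilibrium: 85 − q = 60.2 + 0.8q → q* = 13.7778, p* = 71.2222.
At the ceiling p = 69.8, quantity supplied = (69.8 − 60.2)/0.8 = 12.
Willingness to pay at q' = 12: 85 − 1·12 = 73.
Δq = 13.7778 − 12 = 1.7778; wedge = 73 − 69.8 = 3.2.
The triangle = ½ × 1.7778 × 3.2 = $2.84 thousand.

$2.84 thousand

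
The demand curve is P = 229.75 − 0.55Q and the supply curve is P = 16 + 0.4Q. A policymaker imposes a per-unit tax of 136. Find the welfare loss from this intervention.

9734.74

Competitive equilibrium: 229.75 − 0.55Q = 16 + 0.4Q → Q* = 225, P* = 106.
With the tax, the buyer price exceeds the seller price by 136: (229.75 − 0.55Q) − (16 + 0.4Q) = 136 → Q' = 81.8421.
ΔQ = 225 − 81.8421 = 143.1579; the wedge equals the tax, 136.
DWL = ½ × 143.1579 × 136 = 9734.74.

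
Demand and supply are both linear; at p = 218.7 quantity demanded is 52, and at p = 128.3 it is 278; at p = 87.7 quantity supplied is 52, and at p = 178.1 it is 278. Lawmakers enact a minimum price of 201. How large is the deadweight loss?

5712.10

Demand slope = (128.3 − 218.7)/(278 − 52) = −0.4, so p = 239.5 − 0.4q.
Supply slope = (178.1 − 87.7)/(278 − 52) = 0.4, so p = 66.9 + 0.4q.
Competitive equilibrium: 239.5 − 0.4q = 66.9 + 0.4q → q* = 215.75, p* = 153.2.
At the floor p = 201, quantity demanded = (239.5 − 201)/0.4 = 96.25.
Sellers' marginal cost at q' = 96.25: 66.9 + 0.4·96.25 = 105.4.
Δq = 215.75 − 96.25 = 119.5; wedge = 201 − 105.4 = 95.6.
Welfare loss = ½ × 119.5 × 95.6 = 5712.10.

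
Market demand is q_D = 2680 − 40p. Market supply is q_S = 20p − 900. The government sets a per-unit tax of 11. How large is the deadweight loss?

In inverse form: demand p = 67 − 0.025q, supply p = 45 + 0.05q.
Competitive equilibrium: 67 − 0.025q = 45 + 0.05q → q* = 293.3333, p* = 59.6667.
With the tax, the buyer price exceeds the seller price by 11: (67 − 0.025q) − (45 + 0.05q) = 11 → q' = 146.6667.
Δq = 293.3333 − 146.6667 = 146.6666; the wedge equals the tax, 11.
DWL = ½ × 146.6666 × 11 = 806.67.

806.67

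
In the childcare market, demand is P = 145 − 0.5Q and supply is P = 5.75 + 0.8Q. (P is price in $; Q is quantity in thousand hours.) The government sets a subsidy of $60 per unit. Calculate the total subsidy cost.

$9196.15 thousand

Competitive equilibrium: 145 − 0.5Q = 5.75 + 0.8Q → Q* = 107.1154, P* = 91.4423.
The subsidy lowers effective supply by 60: P = 0.8Q − 54.25.
New quantity: 145 − 0.5Q = 0.8Q − 54.25 → Q' = 153.2692.
Total subsidy cost = 60 × 153.2692 = $9196.15 thousand.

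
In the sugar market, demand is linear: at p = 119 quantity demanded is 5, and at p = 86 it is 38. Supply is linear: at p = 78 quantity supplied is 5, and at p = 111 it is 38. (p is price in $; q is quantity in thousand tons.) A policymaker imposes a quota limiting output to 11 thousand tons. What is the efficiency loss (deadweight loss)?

$210.25 thousand

Demand slope = (86 − 119)/(38 − 5) = −1, so p = 124 − q.
Supply slope = (111 − 78)/(38 − 5) = 1, so p = 73 + q.
Competitive equilibrium: 124 − q = 73 + q → q* = 25.5, p* = 98.5.
At q = 11: demand price = 124 − 1·11 = 113; supply price = 73 + 1·11 = 84.
Δq = 25.5 − 11 = 14.5; wedge = 113 − 84 = 29.
Welfare loss = ½ × 14.5 × 29 = $210.25 thousand.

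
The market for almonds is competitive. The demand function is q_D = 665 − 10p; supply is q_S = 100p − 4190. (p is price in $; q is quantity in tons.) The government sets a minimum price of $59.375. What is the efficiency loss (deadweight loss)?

$1277.19

In inverse form: demand p = 66.5 − 0.1q, supply p = 41.9 + 0.01q.
Competitive equilibrium: 66.5 − 0.1q = 41.9 + 0.01q → q* = 223.6364, p* = 44.1364.
At the floor p = 59.375, quantity demanded = (66.5 − 59.375)/0.1 = 71.25.
Sellers' marginal cost at q' = 71.25: 41.9 + 0.01·71.25 = 42.6125.
Δq = 223.6364 − 71.25 = 152.3864; wedge = 59.375 − 42.6125 = 16.7625.
DWL = ½ × 152.3864 × 16.7625 = $1277.19.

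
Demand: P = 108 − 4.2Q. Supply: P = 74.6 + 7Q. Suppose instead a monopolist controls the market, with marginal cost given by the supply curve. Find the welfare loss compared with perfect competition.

Competitive equilibrium: 108 − 4.2Q = 74.6 + 7Q → Q* = 2.9821, P* = 95.475.
Marginal revenue: MR = 108 − 8.4Q. Set MR = MC: 108 − 8.4Q = 74.6 + 7Q → Q_m = 2.1688.
Price P_m = 108 − 4.2·2.1688 = 98.891; MC(Q_m) = 74.6 + 7·2.1688 = 89.7816.
Competitive Q* = 2.9821, so ΔQ = 0.8133; wedge = 98.891 − 89.7816 = 9.1094.
Deadweight loss = ½ × 0.8133 × 9.1094 = 3.70.

3.70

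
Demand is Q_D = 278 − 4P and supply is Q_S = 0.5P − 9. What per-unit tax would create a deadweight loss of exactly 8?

In inverse form: demand P = 69.5 − 0.25Q, supply P = 18 + 2Q.
Competitive equilibrium: 69.5 − 0.25Q = 18 + 2Q → Q* = 22.8889, P* = 63.7778.
A tax t gives ΔQ = t/2.25 and wedge t, so DWL = t²/4.5.
t²/4.5 = 8 → t² = 36 → t = 6.

6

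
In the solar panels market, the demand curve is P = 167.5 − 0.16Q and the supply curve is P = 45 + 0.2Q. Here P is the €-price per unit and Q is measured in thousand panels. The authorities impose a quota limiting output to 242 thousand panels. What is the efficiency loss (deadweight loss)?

Competitive equilibrium: 167.5 − 0.16Q = 45 + 0.2Q → Q* = 340.2778, P* = 113.0556.
At Q = 242: demand price = 167.5 − 0.16·242 = 128.78; supply price = 45 + 0.2·242 = 93.4.
ΔQ = 340.2778 − 242 = 98.2778; wedge = 128.78 − 93.4 = 35.38.
Welfare loss = ½ × 98.2778 × 35.38 = €1738.53 thousand.

€1738.53 thousand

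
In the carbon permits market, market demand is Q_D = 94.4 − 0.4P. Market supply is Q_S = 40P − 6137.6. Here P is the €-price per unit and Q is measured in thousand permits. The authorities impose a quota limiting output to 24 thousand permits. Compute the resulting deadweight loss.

In inverse form: demand P = 236 − 2.5Q, supply P = 153.44 + 0.025Q.
Competitive equilibrium: 236 − 2.5Q = 153.44 + 0.025Q → Q* = 32.697, P* = 154.2574.
At Q = 24: demand price = 236 − 2.5·24 = 176; supply price = 153.44 + 0.025·24 = 154.04.
ΔQ = 32.697 − 24 = 8.697; wedge = 176 − 154.04 = 21.96.
Welfare loss = ½ × 8.697 × 21.96 = €95.49 thousand.

€95.49 thousand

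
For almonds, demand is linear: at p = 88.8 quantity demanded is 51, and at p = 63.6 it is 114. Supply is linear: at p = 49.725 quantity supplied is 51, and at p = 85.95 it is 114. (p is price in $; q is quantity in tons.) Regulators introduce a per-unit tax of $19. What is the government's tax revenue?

Demand slope = (63.6 − 88.8)/(114 − 51) = −0.4, so p = 109.2 − 0.4q.
Supply slope = (85.95 − 49.725)/(114 − 51) = 0.575, so p = 20.4 + 0.575q.
Competitive equilibrium: 109.2 − 0.4q = 20.4 + 0.575q → q* = 91.07692, p* = 72.76923.
With the tax, the buyer price exceeds the seller price by 19: (109.2 − 0.4q) − (20.4 + 0.575q) = 19 → q' = 71.58974.
Tax revenue = 19 × 71.58974 = $1360.21.

$1360.21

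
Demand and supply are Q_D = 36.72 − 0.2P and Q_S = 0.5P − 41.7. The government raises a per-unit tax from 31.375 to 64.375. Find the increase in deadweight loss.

In inverse form: demand P = 183.6 − 5Q, supply P = 83.4 + 2Q.
Competitive equilibrium: 183.6 − 5Q = 83.4 + 2Q → Q* = 14.3143, P* = 112.0286.
For a per-unit tax t: ΔQ = t/7, so DWL = ½·t·(t/7) = t²/14.
At t = 31.375: DWL = 70.314. At t = 64.375: DWL = 296.01.
Increase = 296.01 − 70.314 = 225.70.

225.70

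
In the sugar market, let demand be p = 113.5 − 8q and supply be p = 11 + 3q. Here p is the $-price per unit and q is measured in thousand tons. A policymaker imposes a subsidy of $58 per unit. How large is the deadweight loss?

Competitive equilibrium: 113.5 − 8q = 11 + 3q → q* = 9.3182, p* = 38.9545.
The subsidy lowers effective supply by 58: p = 3q − 47.
New quantity: 113.5 − 8q = 3q − 47 → q' = 14.5909.
Overproduction Δq = 14.5909 − 9.3182 = 5.2727; wedge = subsidy = 58.
DWL = ½ × 5.2727 × 58 = $152.91 thousand.

$152.91 thousand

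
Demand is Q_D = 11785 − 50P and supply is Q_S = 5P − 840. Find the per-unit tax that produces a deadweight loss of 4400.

44

In inverse form: demand P = 235.7 − 0.02Q, supply P = 168 + 0.2Q.
Competitive equilibrium: 235.7 − 0.02Q = 168 + 0.2Q → Q* = 307.7273, P* = 229.5455.
A tax t gives ΔQ = t/0.22 and wedge t, so DWL = t²/0.44.
t²/0.44 = 4400 → t² = 1936 → t = 44.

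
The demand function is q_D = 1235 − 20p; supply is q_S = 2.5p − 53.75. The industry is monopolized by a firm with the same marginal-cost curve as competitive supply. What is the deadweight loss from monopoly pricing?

18

In inverse form: demand p = 61.75 − 0.05q, supply p = 21.5 + 0.4q.
Competitive equilibrium: 61.75 − 0.05q = 21.5 + 0.4q → q* = 89.4444, p* = 57.2778.
Marginal revenue: MR = 61.75 − 0.1q. Set MR = MC: 61.75 − 0.1q = 21.5 + 0.4q → q_m = 80.5.
Price p_m = 61.75 − 0.05·80.5 = 57.725; MC(q_m) = 21.5 + 0.4·80.5 = 53.7.
Competitive q* = 89.4444, so Δq = 8.9444; wedge = 57.725 − 53.7 = 4.025.
Welfare loss = ½ × 8.9444 × 4.025 = 18.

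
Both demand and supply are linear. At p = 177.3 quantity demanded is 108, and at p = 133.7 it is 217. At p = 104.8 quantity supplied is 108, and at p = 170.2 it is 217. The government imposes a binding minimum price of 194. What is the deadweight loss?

6526.53

Demand slope = (133.7 − 177.3)/(217 − 108) = −0.4, so p = 220.5 − 0.4q.
Supply slope = (170.2 − 104.8)/(217 − 108) = 0.6, so p = 40 + 0.6q.
Competitive equilibrium: 220.5 − 0.4q = 40 + 0.6q → q* = 180.5, p* = 148.3.
At the floor p = 194, quantity demanded = (220.5 − 194)/0.4 = 66.25.
Sellers' marginal cost at q' = 66.25: 40 + 0.6·66.25 = 79.75.
Δq = 180.5 − 66.25 = 114.25; wedge = 194 − 79.75 = 114.25.
DWL = ½ × 114.25 × 114.25 = 6526.53.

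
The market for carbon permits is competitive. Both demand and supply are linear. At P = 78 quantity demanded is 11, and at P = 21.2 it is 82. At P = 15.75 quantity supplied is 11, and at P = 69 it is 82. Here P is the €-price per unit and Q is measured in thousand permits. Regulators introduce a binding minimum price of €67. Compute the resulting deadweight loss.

Demand slope = (21.2 − 78)/(82 − 11) = −0.8, so P = 86.8 − 0.8Q.
Supply slope = (69 − 15.75)/(82 − 11) = 0.75, so P = 7.5 + 0.75Q.
Competitive equilibrium: 86.8 − 0.8Q = 7.5 + 0.75Q → Q* = 51.1613, P* = 45.871.
At the floor P = 67, quantity demanded = (86.8 − 67)/0.8 = 24.75.
Sellers' marginal cost at Q' = 24.75: 7.5 + 0.75·24.75 = 26.0625.
ΔQ = 51.1613 − 24.75 = 26.4113; wedge = 67 − 26.0625 = 40.9375.
DWL = ½ × 26.4113 × 40.9375 = €540.61 thousand.

€540.61 thousand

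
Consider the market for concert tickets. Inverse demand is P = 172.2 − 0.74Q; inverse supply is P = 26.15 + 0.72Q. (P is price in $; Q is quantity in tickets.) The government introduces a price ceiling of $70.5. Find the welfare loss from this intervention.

$1078.51

Competitive equilibrium: 172.2 − 0.74Q = 26.15 + 0.72Q → Q* = 100.0342, P* = 98.1747.
At the ceiling P = 70.5, quantity supplied = (70.5 − 26.15)/0.72 = 61.5972.
Willingness to pay at Q' = 61.5972: 172.2 − 0.74·61.5972 = 126.6181.
ΔQ = 100.0342 − 61.5972 = 38.437; wedge = 126.6181 − 70.5 = 56.1181.
The triangle = ½ × 38.437 × 56.1181 = $1078.51.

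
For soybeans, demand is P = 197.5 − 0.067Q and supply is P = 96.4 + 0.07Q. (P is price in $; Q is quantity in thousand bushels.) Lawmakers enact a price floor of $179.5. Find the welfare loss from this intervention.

$15086.58 thousand

Competitive equilibrium: 197.5 − 0.067Q = 96.4 + 0.07Q → Q* = 737.9562, P* = 148.05693.
At the floor P = 179.5, quantity demanded = (197.5 − 179.5)/0.067 = 268.65672.
Sellers' marginal cost at Q' = 268.65672: 96.4 + 0.07·268.65672 = 115.20597.
ΔQ = 737.9562 − 268.65672 = 469.29948; wedge = 179.5 − 115.20597 = 64.29403.
DWL = ½ × 469.29948 × 64.29403 = $15086.58 thousand.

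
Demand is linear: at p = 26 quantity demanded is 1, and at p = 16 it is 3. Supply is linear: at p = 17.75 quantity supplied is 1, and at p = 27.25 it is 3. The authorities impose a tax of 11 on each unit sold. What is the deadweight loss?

6.21

Demand slope = (16 − 26)/(3 − 1) = −5, so p = 31 − 5q.
Supply slope = (27.25 − 17.75)/(3 − 1) = 4.75, so p = 13 + 4.75q.
Competitive equilibrium: 31 − 5q = 13 + 4.75q → q* = 1.8462, p* = 21.7692.
With the tax, the buyer price exceeds the seller price by 11: (31 − 5q) − (13 + 4.75q) = 11 → q' = 0.7179.
Δq = 1.8462 − 0.7179 = 1.1283; the wedge equals the tax, 11.
Deadweight loss = ½ × 1.1283 × 11 = 6.21.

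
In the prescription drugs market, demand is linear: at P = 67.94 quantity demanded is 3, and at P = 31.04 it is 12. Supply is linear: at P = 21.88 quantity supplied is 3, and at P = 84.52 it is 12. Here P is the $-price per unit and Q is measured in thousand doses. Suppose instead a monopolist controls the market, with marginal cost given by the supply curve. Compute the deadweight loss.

Demand slope = (31.04 − 67.94)/(12 − 3) = −4.1, so P = 80.24 − 4.1Q.
Supply slope = (84.52 − 21.88)/(12 − 3) = 6.96, so P = 1 + 6.96Q.
Competitive equilibrium: 80.24 − 4.1Q = 1 + 6.96Q → Q* = 7.1646, P* = 50.8653.
Marginal revenue: MR = 80.24 − 8.2Q. Set MR = MC: 80.24 − 8.2Q = 1 + 6.96Q → Q_m = 5.2269.
Price P_m = 80.24 − 4.1·5.2269 = 58.8097; MC(Q_m) = 1 + 6.96·5.2269 = 37.3792.
Competitive Q* = 7.1646, so ΔQ = 1.9377; wedge = 58.8097 − 37.3792 = 21.4305.
DWL = ½ × 1.9377 × 21.4305 = $20.76 thousand.

$20.76 thousand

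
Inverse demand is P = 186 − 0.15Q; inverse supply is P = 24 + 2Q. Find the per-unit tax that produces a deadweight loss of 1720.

Competitive equilibrium: 186 − 0.15Q = 24 + 2Q → Q* = 75.3488, P* = 174.6977.
A tax t gives ΔQ = t/2.15 and wedge t, so DWL = t²/4.3.
t²/4.3 = 1720 → t² = 7396 → t = 86.

86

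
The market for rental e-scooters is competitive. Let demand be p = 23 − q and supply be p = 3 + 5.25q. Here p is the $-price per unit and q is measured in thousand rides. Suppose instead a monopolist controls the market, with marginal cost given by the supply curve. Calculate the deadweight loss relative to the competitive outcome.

Competitive equilibrium: 23 − q = 3 + 5.25q → q* = 3.2, p* = 19.8.
Marginal revenue: MR = 23 − 2q. Set MR = MC: 23 − 2q = 3 + 5.25q → q_m = 2.7586.
Price p_m = 23 − 1·2.7586 = 20.2414; MC(q_m) = 3 + 5.25·2.7586 = 17.4827.
Competitive q* = 3.2, so Δq = 0.4414; wedge = 20.2414 − 17.4827 = 2.7587.
DWL = ½ × 0.4414 × 2.7587 = $0.61 thousand.

$0.61 thousand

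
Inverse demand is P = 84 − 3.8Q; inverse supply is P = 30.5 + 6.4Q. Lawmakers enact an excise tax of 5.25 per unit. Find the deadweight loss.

Competitive equilibrium: 84 − 3.8Q = 30.5 + 6.4Q → Q* = 5.2451, P* = 64.0686.
With the tax, the buyer price exceeds the seller price by 5.25: (84 − 3.8Q) − (30.5 + 6.4Q) = 5.25 → Q' = 4.7304.
ΔQ = 5.2451 − 4.7304 = 0.5147; the wedge equals the tax, 5.25.
The triangle = ½ × 0.5147 × 5.25 = 1.35.

1.35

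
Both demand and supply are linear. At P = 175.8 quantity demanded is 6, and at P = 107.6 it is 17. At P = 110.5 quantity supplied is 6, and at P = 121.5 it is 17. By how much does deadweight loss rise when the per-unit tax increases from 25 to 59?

Demand slope = (107.6 − 175.8)/(17 − 6) = −6.2, so P = 213 − 6.2Q.
Supply slope = (121.5 − 110.5)/(17 − 6) = 1, so P = 104.5 + Q.
Competitive equilibrium: 213 − 6.2Q = 104.5 + Q → Q* = 15.0694, P* = 119.5694.
For a per-unit tax t: ΔQ = t/7.2, so DWL = ½·t·(t/7.2) = t²/14.4.
At t = 25: DWL = 43.403. At t = 59: DWL = 241.736.
Increase = 241.736 − 43.403 = 198.33.

198.33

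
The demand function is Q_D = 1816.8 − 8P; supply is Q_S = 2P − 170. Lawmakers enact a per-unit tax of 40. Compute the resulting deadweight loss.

In inverse form: demand P = 227.1 − 0.125Q, supply P = 85 + 0.5Q.
Competitive equilibrium: 227.1 − 0.125Q = 85 + 0.5Q → Q* = 227.36, P* = 198.68.
With the tax, the buyer price exceeds the seller price by 40: (227.1 − 0.125Q) − (85 + 0.5Q) = 40 → Q' = 163.36.
ΔQ = 227.36 − 163.36 = 64; the wedge equals the tax, 40.
DWL = ½ × 64 × 40 = 1280.

1280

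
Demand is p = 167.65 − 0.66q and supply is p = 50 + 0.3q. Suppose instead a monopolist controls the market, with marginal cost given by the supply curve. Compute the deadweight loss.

1196.58

Competitive equilibrium: 167.65 − 0.66q = 50 + 0.3q → q* = 122.55208, p* = 86.76563.
Marginal revenue: MR = 167.65 − 1.32q. Set MR = MC: 167.65 − 1.32q = 50 + 0.3q → q_m = 72.62346.
Price p_m = 167.65 − 0.66·72.62346 = 119.71852; MC(q_m) = 50 + 0.3·72.62346 = 71.78704.
Competitive q* = 122.55208, so Δq = 49.92862; wedge = 119.71852 − 71.78704 = 47.93148.
The triangle = ½ × 49.92862 × 47.93148 = 1196.58.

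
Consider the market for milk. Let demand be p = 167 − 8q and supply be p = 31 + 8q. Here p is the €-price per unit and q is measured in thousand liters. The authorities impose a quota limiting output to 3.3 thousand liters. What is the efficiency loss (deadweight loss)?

Competitive equilibrium: 167 − 8q = 31 + 8q → q* = 8.5, p* = 99.
At q = 3.3: demand price = 167 − 8·3.3 = 140.6; supply price = 31 + 8·3.3 = 57.4.
Δq = 8.5 − 3.3 = 5.2; wedge = 140.6 − 57.4 = 83.2.
Welfare loss = ½ × 5.2 × 83.2 = €216.32 thousand.

€216.32 thousand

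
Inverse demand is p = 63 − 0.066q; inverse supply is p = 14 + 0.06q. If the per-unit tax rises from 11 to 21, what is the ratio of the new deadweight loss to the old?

Competitive equilibrium: 63 − 0.066q = 14 + 0.06q → q* = 388.8889, p* = 37.3333.
For a per-unit tax t: Δq = t/0.126, so DWL = ½·t·(t/0.126) = t²/0.252.
At t = 11: DWL = 480.159. At t = 21: DWL = 1750.
Ratio = (21/11)² = 3.645.

3.645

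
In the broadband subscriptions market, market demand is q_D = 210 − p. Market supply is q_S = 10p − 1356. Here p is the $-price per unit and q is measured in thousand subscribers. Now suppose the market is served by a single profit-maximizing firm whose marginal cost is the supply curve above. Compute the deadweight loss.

$570.54 thousand

In inverse form: demand p = 210 − q, supply p = 135.6 + 0.1q.
Competitive equilibrium: 210 − q = 135.6 + 0.1q → q* = 67.6364, p* = 142.3636.
Marginal revenue: MR = 210 − 2q. Set MR = MC: 210 − 2q = 135.6 + 0.1q → q_m = 35.4286.
Price p_m = 210 − 1·35.4286 = 174.5714; MC(q_m) = 135.6 + 0.1·35.4286 = 139.1429.
Competitive q* = 67.6364, so Δq = 32.2078; wedge = 174.5714 − 139.1429 = 35.4285.
Deadweight loss = ½ × 32.2078 × 35.4285 = $570.54 thousand.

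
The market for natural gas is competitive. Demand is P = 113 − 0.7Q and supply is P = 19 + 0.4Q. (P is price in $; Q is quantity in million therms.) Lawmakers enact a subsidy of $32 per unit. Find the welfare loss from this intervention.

$465.45 million

Competitive equilibrium: 113 − 0.7Q = 19 + 0.4Q → Q* = 85.45455, P* = 53.18182.
The subsidy lowers effective supply by 32: P = 0.4Q − 13.
New quantity: 113 − 0.7Q = 0.4Q − 13 → Q' = 114.54545.
Overproduction ΔQ = 114.54545 − 85.45455 = 29.0909; wedge = subsidy = 32.
DWL = ½ × 29.0909 × 32 = $465.45 million.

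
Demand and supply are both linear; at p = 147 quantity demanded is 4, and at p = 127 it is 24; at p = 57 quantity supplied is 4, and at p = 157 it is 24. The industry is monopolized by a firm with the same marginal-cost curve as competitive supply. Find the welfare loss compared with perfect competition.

Demand slope = (127 − 147)/(24 − 4) = −1, so p = 151 − q.
Supply slope = (157 − 57)/(24 − 4) = 5, so p = 37 + 5q.
Competitive equilibrium: 151 − q = 37 + 5q → q* = 19, p* = 132.
Marginal revenue: MR = 151 − 2q. Set MR = MC: 151 − 2q = 37 + 5q → q_m = 16.2857.
Price p_m = 151 − 1·16.2857 = 134.7143; MC(q_m) = 37 + 5·16.2857 = 118.4285.
Competitive q* = 19, so Δq = 2.7143; wedge = 134.7143 − 118.4285 = 16.2858.
Deadweight loss = ½ × 2.7143 × 16.2858 = 22.10.

22.10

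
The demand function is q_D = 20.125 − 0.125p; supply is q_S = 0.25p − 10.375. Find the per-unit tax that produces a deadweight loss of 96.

In inverse form: demand p = 161 − 8q, supply p = 41.5 + 4q.
Competitive equilibrium: 161 − 8q = 41.5 + 4q → q* = 9.9583, p* = 81.3333.
A tax t gives Δq = t/12 and wedge t, so DWL = t²/24.
t²/24 = 96 → t² = 2304 → t = 48.

48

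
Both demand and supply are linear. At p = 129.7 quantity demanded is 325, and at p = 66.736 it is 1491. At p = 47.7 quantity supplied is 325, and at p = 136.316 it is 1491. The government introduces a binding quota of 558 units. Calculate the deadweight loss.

10284.32

Demand slope = (66.736 − 129.7)/(1491 − 325) = −0.054, so p = 147.25 − 0.054q.
Supply slope = (136.316 − 47.7)/(1491 − 325) = 0.076, so p = 23 + 0.076q.
Competitive equilibrium: 147.25 − 0.054q = 23 + 0.076q → q* = 955.7692, p* = 95.6385.
At q = 558: demand price = 147.25 − 0.054·558 = 117.118; supply price = 23 + 0.076·558 = 65.408.
Δq = 955.7692 − 558 = 397.7692; wedge = 117.118 − 65.408 = 51.71.
The triangle = ½ × 397.7692 × 51.71 = 10284.32.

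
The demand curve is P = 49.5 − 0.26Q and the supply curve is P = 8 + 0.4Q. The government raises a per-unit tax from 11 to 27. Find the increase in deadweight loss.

460.61

Competitive equilibrium: 49.5 − 0.26Q = 8 + 0.4Q → Q* = 62.8788, P* = 33.1515.
For a per-unit tax t: ΔQ = t/0.66, so DWL = ½·t·(t/0.66) = t²/1.32.
At t = 11: DWL = 91.667. At t = 27: DWL = 552.273.
Increase = 552.273 − 91.667 = 460.61.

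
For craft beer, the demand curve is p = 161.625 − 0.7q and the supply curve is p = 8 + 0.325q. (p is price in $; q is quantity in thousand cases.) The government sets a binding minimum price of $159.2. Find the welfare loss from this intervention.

$10986.46 thousand

Competitive equilibrium: 161.625 − 0.7q = 8 + 0.325q → q* = 149.87805, p* = 56.71037.
At the floor p = 159.2, quantity demanded = (161.625 − 159.2)/0.7 = 3.46429.
Sellers' marginal cost at q' = 3.46429: 8 + 0.325·3.46429 = 9.12589.
Δq = 149.87805 − 3.46429 = 146.41376; wedge = 159.2 − 9.12589 = 150.07411.
DWL = ½ × 146.41376 × 150.07411 = $10986.46 thousand.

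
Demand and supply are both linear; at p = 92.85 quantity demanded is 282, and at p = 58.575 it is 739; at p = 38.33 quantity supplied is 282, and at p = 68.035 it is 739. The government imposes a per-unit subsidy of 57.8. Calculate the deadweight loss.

Demand slope = (58.575 − 92.85)/(739 − 282) = −0.075, so p = 114 − 0.075q.
Supply slope = (68.035 − 38.33)/(739 − 282) = 0.065, so p = 20 + 0.065q.
Competitive equilibrium: 114 − 0.075q = 20 + 0.065q → q* = 671.4286, p* = 63.6429.
The subsidy lowers effective supply by 57.8: p = 0.065q − 37.8.
New quantity: 114 − 0.075q = 0.065q − 37.8 → q' = 1084.2857.
Overproduction Δq = 1084.2857 − 671.4286 = 412.8571; wedge = subsidy = 57.8.
Deadweight loss = ½ × 412.8571 × 57.8 = 11931.57.

11931.57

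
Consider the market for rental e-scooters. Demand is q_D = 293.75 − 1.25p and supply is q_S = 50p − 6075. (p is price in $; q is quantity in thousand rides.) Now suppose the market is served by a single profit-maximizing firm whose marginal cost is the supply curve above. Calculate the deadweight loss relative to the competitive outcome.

$1915.57 thousand

In inverse form: demand p = 235 − 0.8q, supply p = 121.5 + 0.02q.
Competitive equilibrium: 235 − 0.8q = 121.5 + 0.02q → q* = 138.4146, p* = 124.2683.
Marginal revenue: MR = 235 − 1.6q. Set MR = MC: 235 − 1.6q = 121.5 + 0.02q → q_m = 70.0617.
Price p_m = 235 − 0.8·70.0617 = 178.9506; MC(q_m) = 121.5 + 0.02·70.0617 = 122.9012.
Competitive q* = 138.4146, so Δq = 68.3529; wedge = 178.9506 − 122.9012 = 56.0494.
DWL = ½ × 68.3529 × 56.0494 = $1915.57 thousand.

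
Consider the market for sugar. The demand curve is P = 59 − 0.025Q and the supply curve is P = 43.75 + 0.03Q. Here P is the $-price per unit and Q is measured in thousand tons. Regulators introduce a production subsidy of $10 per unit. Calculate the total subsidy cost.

$4590.91 thousand

Competitive equilibrium: 59 − 0.025Q = 43.75 + 0.03Q → Q* = 277.2727, P* = 52.0682.
The subsidy lowers effective supply by 10: P = 33.75 + 0.03Q.
New quantity: 59 − 0.025Q = 33.75 + 0.03Q → Q' = 459.0909.
Total subsidy cost = 10 × 459.0909 = $4590.91 thousand.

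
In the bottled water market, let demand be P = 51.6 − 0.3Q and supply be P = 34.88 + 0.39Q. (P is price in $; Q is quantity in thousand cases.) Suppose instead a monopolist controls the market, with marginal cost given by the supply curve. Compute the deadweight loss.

$18.60 thousand

Competitive equilibrium: 51.6 − 0.3Q = 34.88 + 0.39Q → Q* = 24.2319, P* = 44.3304.
Marginal revenue: MR = 51.6 − 0.6Q. Set MR = MC: 51.6 − 0.6Q = 34.88 + 0.39Q → Q_m = 16.8889.
Price P_m = 51.6 − 0.3·16.8889 = 46.5333; MC(Q_m) = 34.88 + 0.39·16.8889 = 41.4667.
Competitive Q* = 24.2319, so ΔQ = 7.343; wedge = 46.5333 − 41.4667 = 5.0666.
Deadweight loss = ½ × 7.343 × 5.0666 = $18.60 thousand.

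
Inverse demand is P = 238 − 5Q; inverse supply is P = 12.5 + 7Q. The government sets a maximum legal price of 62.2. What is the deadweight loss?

Competitive equilibrium: 238 − 5Q = 12.5 + 7Q → Q* = 18.7917, P* = 144.0417.
At the ceiling P = 62.2, quantity supplied = (62.2 − 12.5)/7 = 7.1.
Willingness to pay at Q' = 7.1: 238 − 5·7.1 = 202.5.
ΔQ = 18.7917 − 7.1 = 11.6917; wedge = 202.5 − 62.2 = 140.3.
DWL = ½ × 11.6917 × 140.3 = 820.17.

820.17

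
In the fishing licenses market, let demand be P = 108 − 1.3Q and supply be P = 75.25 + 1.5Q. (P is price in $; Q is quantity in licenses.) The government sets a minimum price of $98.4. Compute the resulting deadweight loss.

$26.03

Competitive equilibrium: 108 − 1.3Q = 75.25 + 1.5Q → Q* = 11.6964, P* = 92.7946.
At the floor P = 98.4, quantity demanded = (108 − 98.4)/1.3 = 7.3846.
Sellers' marginal cost at Q' = 7.3846: 75.25 + 1.5·7.3846 = 86.3269.
ΔQ = 11.6964 − 7.3846 = 4.3118; wedge = 98.4 − 86.3269 = 12.0731.
DWL = ½ × 4.3118 × 12.0731 = $26.03.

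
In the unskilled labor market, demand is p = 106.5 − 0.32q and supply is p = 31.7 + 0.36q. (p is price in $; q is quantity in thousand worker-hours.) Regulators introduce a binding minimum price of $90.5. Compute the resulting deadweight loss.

Competitive equilibrium: 106.5 − 0.32q = 31.7 + 0.36q → q* = 110, p* = 71.3.
At the floor p = 90.5, quantity demanded = (106.5 − 90.5)/0.32 = 50.
Sellers' marginal cost at q' = 50: 31.7 + 0.36·50 = 49.7.
Δq = 110 − 50 = 60; wedge = 90.5 − 49.7 = 40.8.
The triangle = ½ × 60 × 40.8 = $1224 thousand.

$1224 thousand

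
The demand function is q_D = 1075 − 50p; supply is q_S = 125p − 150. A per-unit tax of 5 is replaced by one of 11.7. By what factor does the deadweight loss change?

In inverse form: demand p = 21.5 − 0.02q, supply p = 1.2 + 0.008q.
Competitive equilibrium: 21.5 − 0.02q = 1.2 + 0.008q → q* = 725, p* = 7.
For a per-unit tax t: Δq = t/0.028, so DWL = ½·t·(t/0.028) = t²/0.056.
At t = 5: DWL = 446.429. At t = 11.7: DWL = 2444.464.
Ratio = (11.7/5)² = 5.4756.

5.4756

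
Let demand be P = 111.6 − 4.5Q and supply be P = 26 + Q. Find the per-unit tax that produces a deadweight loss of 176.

Competitive equilibrium: 111.6 − 4.5Q = 26 + Q → Q* = 15.5636, P* = 41.5636.
A tax t gives ΔQ = t/5.5 and wedge t, so DWL = t²/11.
t²/11 = 176 → t² = 1936 → t = 44.

44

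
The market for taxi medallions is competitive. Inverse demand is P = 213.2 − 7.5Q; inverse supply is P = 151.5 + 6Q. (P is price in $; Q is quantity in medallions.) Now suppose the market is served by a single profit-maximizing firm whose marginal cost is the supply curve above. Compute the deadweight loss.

Competitive equilibrium: 213.2 − 7.5Q = 151.5 + 6Q → Q* = 4.5704, P* = 178.9222.
Marginal revenue: MR = 213.2 − 15Q. Set MR = MC: 213.2 − 15Q = 151.5 + 6Q → Q_m = 2.9381.
Price P_m = 213.2 − 7.5·2.9381 = 191.1643; MC(Q_m) = 151.5 + 6·2.9381 = 169.1286.
Competitive Q* = 4.5704, so ΔQ = 1.6323; wedge = 191.1643 − 169.1286 = 22.0357.
Welfare loss = ½ × 1.6323 × 22.0357 = $17.98.

$17.98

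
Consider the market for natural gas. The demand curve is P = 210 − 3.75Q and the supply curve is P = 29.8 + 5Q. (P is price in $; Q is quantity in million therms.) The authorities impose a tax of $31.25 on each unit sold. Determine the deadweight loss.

Competitive equilibrium: 210 − 3.75Q = 29.8 + 5Q → Q* = 20.5943, P* = 132.7714.
With the tax, the buyer price exceeds the seller price by 31.25: (210 − 3.75Q) − (29.8 + 5Q) = 31.25 → Q' = 17.0229.
ΔQ = 20.5943 − 17.0229 = 3.5714; the wedge equals the tax, 31.25.
DWL = ½ × 3.5714 × 31.25 = $55.80 million.

$55.80 million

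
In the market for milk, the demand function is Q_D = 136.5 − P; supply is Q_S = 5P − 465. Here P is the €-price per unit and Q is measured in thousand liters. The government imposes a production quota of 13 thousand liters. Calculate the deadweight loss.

€324.34 thousand

In inverse form: demand P = 136.5 − Q, supply P = 93 + 0.2Q.
Competitive equilibrium: 136.5 − Q = 93 + 0.2Q → Q* = 36.25, P* = 100.25.
At Q = 13: demand price = 136.5 − 1·13 = 123.5; supply price = 93 + 0.2·13 = 95.6.
ΔQ = 36.25 − 13 = 23.25; wedge = 123.5 − 95.6 = 27.9.
DWL = ½ × 23.25 × 27.9 = €324.34 thousand.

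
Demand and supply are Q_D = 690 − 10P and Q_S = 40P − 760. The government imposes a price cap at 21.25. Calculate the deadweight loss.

6006.25

In inverse form: demand P = 69 − 0.1Q, supply P = 19 + 0.025Q.
Competitive equilibrium: 69 − 0.1Q = 19 + 0.025Q → Q* = 400, P* = 29.
At the ceiling P = 21.25, quantity supplied = (21.25 − 19)/0.025 = 90.
Willingness to pay at Q' = 90: 69 − 0.1·90 = 60.
ΔQ = 400 − 90 = 310; wedge = 60 − 21.25 = 38.75.
The triangle = ½ × 310 × 38.75 = 6006.25.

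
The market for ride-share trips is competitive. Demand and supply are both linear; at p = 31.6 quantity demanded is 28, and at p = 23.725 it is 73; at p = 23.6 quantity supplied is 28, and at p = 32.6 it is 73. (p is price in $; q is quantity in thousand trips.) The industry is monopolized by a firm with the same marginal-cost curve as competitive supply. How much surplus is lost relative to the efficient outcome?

$46.20 thousand

Demand slope = (23.725 − 31.6)/(73 − 28) = −0.175, so p = 36.5 − 0.175q.
Supply slope = (32.6 − 23.6)/(73 − 28) = 0.2, so p = 18 + 0.2q.
Competitive equilibrium: 36.5 − 0.175q = 18 + 0.2q → q* = 49.3333, p* = 27.8667.
Marginal revenue: MR = 36.5 − 0.35q. Set MR = MC: 36.5 − 0.35q = 18 + 0.2q → q_m = 33.6364.
Price p_m = 36.5 − 0.175·33.6364 = 30.6136; MC(q_m) = 18 + 0.2·33.6364 = 24.7273.
Competitive q* = 49.3333, so Δq = 15.6969; wedge = 30.6136 − 24.7273 = 5.8863.
Welfare loss = ½ × 15.6969 × 5.8863 = $46.20 thousand.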